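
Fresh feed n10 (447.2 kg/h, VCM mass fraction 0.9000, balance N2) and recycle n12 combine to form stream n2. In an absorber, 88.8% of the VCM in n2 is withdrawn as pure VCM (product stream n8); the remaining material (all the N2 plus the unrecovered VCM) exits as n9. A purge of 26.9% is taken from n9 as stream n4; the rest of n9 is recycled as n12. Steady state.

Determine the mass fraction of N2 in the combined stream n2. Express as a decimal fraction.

0.2750

N2 enters only via n10 and leaves only via the purge: 447.2×0.100 = 0.269×(N2 in n9), and the absorber passes all N2, so N2 in n2 = N2 in n9 = 166.25 kg/h.
VCM in n2: m_A = 447.2×0.900 + (1−0.269)·(1−0.888)·m_A, so m_A = 402.48/0.9181 = 438.37 kg/h.
n2 = 438.37 + 166.25 = 604.62 kg/h.
N2 fraction in n2 = 166.25/604.62 = 0.2750.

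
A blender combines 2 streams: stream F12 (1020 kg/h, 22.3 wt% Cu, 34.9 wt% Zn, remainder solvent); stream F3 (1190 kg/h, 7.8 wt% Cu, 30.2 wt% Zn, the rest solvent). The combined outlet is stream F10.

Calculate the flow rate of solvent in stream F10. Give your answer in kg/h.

1174 kg/h

solvent out = solvent in = 1020×0.428 + 1190×0.620 = 1174.4 kg/h.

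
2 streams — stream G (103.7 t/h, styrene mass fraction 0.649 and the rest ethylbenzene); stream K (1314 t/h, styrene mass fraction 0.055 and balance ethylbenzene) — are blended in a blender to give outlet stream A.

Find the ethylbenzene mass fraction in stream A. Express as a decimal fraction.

0.902

Total flow out = 103.7 + 1314 = 1417.7 t/h.
ethylbenzene in = 103.7×0.351 + 1314×0.945 = 1278.1 t/h.
ethylbenzene mass fraction in A = 1278.1/1417.7 = 0.902.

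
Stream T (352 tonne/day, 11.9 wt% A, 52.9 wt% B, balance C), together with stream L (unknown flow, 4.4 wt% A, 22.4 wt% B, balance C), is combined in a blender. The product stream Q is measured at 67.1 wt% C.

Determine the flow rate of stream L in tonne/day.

Let L be the unknown flow. Total out = 352 + L.
C balance: 123.9 + 0.732·L = 0.671·(352 + L)
(0.732 − 0.671)·L = 0.671×352 − 123.9 = 112.29
L = 112.29 / 0.061 = 1840.8 tonne/day

1841 tonne/day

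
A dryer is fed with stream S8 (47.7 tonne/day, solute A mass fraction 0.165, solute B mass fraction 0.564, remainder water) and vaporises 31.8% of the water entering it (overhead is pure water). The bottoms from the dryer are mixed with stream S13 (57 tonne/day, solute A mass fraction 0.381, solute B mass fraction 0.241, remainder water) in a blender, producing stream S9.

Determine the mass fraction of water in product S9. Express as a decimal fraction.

Vapour removed = 0.318×0.271×47.7 = 4.1107 tonne/day; concentrate = 43.589 tonne/day.
water reaching the mixer = 8.816 (from concentrate) + 57×0.378 = 30.362 tonne/day.
Product flow = 43.589 + 57 = 100.59 tonne/day; water fraction = 0.302.

0.302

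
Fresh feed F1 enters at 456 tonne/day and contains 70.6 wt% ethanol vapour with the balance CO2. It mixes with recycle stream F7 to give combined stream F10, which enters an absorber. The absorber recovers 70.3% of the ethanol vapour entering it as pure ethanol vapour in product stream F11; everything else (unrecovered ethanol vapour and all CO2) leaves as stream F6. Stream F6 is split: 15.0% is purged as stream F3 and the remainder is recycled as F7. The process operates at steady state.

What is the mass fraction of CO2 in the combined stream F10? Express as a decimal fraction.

0.675

CO2 enters only via F1 and leaves only via the purge: 456×0.294 = 0.150×(CO2 in F6), and the absorber passes all CO2, so CO2 in F10 = CO2 in F6 = 893.76 tonne/day.
ethanol vapour in F10: m_A = 456×0.706 + (1−0.150)·(1−0.703)·m_A, so m_A = 321.94/0.7475 = 430.65 tonne/day.
F10 = 430.65 + 893.76 = 1324.4 tonne/day.
CO2 fraction in F10 = 893.76/1324.4 = 0.675.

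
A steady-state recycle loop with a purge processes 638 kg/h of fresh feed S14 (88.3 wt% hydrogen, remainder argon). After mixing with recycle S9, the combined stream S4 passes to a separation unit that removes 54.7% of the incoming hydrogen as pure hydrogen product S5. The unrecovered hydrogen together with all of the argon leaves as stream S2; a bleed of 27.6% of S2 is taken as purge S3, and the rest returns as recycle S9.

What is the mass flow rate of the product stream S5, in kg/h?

458.5 kg/h

hydrogen in S4: m_A = 638×0.883 + (1−0.276)·(1−0.547)·m_A, so m_A = 563.35/0.6720 = 838.29 kg/h.
Product S5 = 0.547×838.29 = 458.54 kg/h.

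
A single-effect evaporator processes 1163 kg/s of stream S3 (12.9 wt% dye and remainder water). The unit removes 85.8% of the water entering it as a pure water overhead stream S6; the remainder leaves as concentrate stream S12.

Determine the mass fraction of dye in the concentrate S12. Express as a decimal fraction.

dye is not removed: 1163×0.129 = 150.03 kg/s of dye enters S12.
water entering = 1163×0.871 = 1013 kg/s; overhead removed = 0.858×1013 = 869.13 kg/s.
Concentrate = 1163 − 869.13 = 293.87 kg/s.
Mass fraction = 150.03/293.87 = 0.511.

0.511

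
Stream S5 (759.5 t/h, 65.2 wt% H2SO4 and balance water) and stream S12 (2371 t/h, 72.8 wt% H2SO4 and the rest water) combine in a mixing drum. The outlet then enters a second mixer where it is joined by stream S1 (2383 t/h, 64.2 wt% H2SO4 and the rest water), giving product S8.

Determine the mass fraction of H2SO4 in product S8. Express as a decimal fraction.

0.680

Overall, product flow = 5513.5 t/h.
H2SO4 in = 759.5×0.652 + 2371×0.728 + 2383×0.642 = 3751.2 t/h.
H2SO4 fraction in S8 = 0.680.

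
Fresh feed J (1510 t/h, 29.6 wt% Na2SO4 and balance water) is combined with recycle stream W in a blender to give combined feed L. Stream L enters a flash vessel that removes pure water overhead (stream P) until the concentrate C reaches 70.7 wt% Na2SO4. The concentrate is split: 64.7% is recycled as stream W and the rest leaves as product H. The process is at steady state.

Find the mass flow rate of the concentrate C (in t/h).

1791 t/h

Overall Na2SO4 balance (none leaves overhead): Na2SO4 in fresh feed = Na2SO4 in product, i.e. 1510×0.296 = (1−0.647)·C·0.707.
C = 446.96/(0.707×0.353) = 1790.9 t/h.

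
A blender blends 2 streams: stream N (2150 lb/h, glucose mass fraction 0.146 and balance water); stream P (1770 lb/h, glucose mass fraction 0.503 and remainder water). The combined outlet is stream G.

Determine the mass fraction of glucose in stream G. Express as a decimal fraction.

0.307

Total flow out = 2150 + 1770 = 3920 lb/h.
glucose in = 2150×0.146 + 1770×0.503 = 1204.2 lb/h.
glucose mass fraction in G = 1204.2/3920 = 0.307.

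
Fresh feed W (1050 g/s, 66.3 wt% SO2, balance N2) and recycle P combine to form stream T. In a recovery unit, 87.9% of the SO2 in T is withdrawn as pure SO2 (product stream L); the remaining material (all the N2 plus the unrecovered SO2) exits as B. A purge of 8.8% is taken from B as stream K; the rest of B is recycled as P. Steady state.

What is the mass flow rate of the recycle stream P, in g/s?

3754 g/s

N2 enters only via W and leaves only via the purge: 1050×0.337 = 0.088×(N2 in B), and the recovery unit passes all N2, so N2 in T = N2 in B = 4021 g/s.
SO2 in T: m_A = 1050×0.663 + (1−0.088)·(1−0.879)·m_A, so m_A = 696.15/0.8896 = 782.5 g/s.
B = (1−0.879)×782.5 + 4021 = 4115.7 g/s.
Recycle P = (1−0.088)×4115.7 = 3753.5 g/s.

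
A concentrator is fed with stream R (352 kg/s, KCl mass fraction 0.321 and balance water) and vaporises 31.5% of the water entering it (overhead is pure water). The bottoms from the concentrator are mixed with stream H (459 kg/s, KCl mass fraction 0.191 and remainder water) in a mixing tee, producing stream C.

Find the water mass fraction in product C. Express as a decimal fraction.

Vapour removed = 0.315×0.679×352 = 75.288 kg/s; concentrate = 276.71 kg/s.
water reaching the mixer = 163.72 (from concentrate) + 459×0.809 = 535.05 kg/s.
Product flow = 276.71 + 459 = 735.71 kg/s; water fraction = 0.727.

0.727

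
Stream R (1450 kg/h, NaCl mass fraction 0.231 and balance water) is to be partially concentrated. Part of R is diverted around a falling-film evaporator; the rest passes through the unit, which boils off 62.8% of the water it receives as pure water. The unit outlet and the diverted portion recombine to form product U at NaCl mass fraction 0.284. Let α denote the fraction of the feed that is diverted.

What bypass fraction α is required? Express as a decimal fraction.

All 1450×0.231 = 334.95 kg/h of NaCl reaches U, so U = 334.95/0.284 = 1179.4 kg/h and vapour = 270.6 kg/h.
The evaporator receives (1−α)·1450 of feed at 0.769 water and removes 0.628 of that water:
0.628×0.769×(1−α)×1450 = 270.6
(1−α) = 270.6/700.25 = 0.3864;  α = 0.6136.

0.614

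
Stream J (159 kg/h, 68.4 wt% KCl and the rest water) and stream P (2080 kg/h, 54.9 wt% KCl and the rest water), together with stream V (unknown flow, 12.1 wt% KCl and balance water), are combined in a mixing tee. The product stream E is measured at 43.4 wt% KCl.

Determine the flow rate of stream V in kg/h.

891.2 kg/h

Let V be the unknown flow. Total out = 2239 + V.
KCl balance: 1250.7 + 0.121·V = 0.434·(2239 + V)
(0.121 − 0.434)·V = 0.434×2239 − 1250.7 = -278.95
V = -278.95 / -0.313 = 891.21 kg/h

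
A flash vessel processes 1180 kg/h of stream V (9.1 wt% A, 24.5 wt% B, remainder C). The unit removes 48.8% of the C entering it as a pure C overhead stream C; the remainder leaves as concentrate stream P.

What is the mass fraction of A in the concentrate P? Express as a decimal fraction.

A is not removed: 1180×0.091 = 107.38 kg/h of A enters P.
C entering = 1180×0.664 = 783.52 kg/h; overhead removed = 0.488×783.52 = 382.36 kg/h.
Concentrate = 1180 − 382.36 = 797.64 kg/h.
Mass fraction = 107.38/797.64 = 0.135.

0.135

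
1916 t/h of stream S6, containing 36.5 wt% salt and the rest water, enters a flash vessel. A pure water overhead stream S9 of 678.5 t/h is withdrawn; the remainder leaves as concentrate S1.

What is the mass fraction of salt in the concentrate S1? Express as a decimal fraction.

0.565

salt is not removed: 1916×0.365 = 699.34 t/h of salt enters S1.
Concentrate = 1916 − 678.5 = 1237.5 t/h.
Mass fraction = 699.34/1237.5 = 0.565.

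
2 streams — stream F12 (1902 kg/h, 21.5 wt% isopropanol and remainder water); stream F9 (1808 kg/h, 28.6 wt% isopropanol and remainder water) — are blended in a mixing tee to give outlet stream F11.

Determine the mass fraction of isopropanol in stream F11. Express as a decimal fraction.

Total flow out = 1902 + 1808 = 3710 kg/h.
isopropanol in = 1902×0.215 + 1808×0.286 = 926.02 kg/h.
isopropanol mass fraction in F11 = 926.02/3710 = 0.250.

0.250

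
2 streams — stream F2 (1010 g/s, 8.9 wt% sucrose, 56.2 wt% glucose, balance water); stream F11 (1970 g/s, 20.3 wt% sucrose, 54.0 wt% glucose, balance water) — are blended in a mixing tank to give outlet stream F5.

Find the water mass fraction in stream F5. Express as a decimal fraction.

Total flow out = 1010 + 1970 = 2980 g/s.
water in = 1010×0.349 + 1970×0.257 = 858.78 g/s.
water mass fraction in F5 = 858.78/2980 = 0.288.

0.288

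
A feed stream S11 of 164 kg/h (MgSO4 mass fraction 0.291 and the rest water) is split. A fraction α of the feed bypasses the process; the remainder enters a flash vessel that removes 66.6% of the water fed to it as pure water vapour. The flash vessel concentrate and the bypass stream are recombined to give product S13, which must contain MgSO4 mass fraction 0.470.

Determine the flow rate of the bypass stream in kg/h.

31.72 kg/h

All 164×0.291 = 47.724 kg/h of MgSO4 reaches S13, so S13 = 47.724/0.470 = 101.54 kg/h and vapour = 62.46 kg/h.
The evaporator receives (1−α)·164 of feed at 0.709 water and removes 0.666 of that water:
0.666×0.709×(1−α)×164 = 62.46
(1−α) = 62.46/77.44 = 0.8066;  α = 0.1934.
Bypass flow = 0.1934×164 = 31.725 kg/h.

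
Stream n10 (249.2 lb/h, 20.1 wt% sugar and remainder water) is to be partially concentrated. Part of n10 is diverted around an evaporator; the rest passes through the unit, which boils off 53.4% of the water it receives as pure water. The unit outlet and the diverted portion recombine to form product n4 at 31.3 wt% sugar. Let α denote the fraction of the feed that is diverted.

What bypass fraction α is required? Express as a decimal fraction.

All 249.2×0.201 = 50.089 lb/h of sugar reaches n4, so n4 = 50.089/0.313 = 160.03 lb/h and vapour = 89.171 lb/h.
The evaporator receives (1−α)·249.2 of feed at 0.799 water and removes 0.534 of that water:
0.534×0.799×(1−α)×249.2 = 89.171
(1−α) = 89.171/106.33 = 0.8387;  α = 0.1613.

0.161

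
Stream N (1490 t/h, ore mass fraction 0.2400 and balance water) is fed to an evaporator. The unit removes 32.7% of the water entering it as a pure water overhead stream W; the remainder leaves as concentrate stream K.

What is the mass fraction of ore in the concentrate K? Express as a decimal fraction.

ore is not removed: 1490×0.240 = 357.6 t/h of ore enters K.
water entering = 1490×0.760 = 1132.4 t/h; overhead removed = 0.327×1132.4 = 370.29 t/h.
Concentrate = 1490 − 370.29 = 1119.7 t/h.
Mass fraction = 357.6/1119.7 = 0.3194.

0.3194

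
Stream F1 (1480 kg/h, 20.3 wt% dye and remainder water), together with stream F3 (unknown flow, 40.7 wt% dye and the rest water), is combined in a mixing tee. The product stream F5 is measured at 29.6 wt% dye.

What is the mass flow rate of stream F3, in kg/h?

Let F3 be the unknown flow. Total out = 1480 + F3.
dye balance: 300.44 + 0.407·F3 = 0.296·(1480 + F3)
(0.407 − 0.296)·F3 = 0.296×1480 − 300.44 = 137.64
F3 = 137.64 / 0.111 = 1240 kg/h

1240 kg/h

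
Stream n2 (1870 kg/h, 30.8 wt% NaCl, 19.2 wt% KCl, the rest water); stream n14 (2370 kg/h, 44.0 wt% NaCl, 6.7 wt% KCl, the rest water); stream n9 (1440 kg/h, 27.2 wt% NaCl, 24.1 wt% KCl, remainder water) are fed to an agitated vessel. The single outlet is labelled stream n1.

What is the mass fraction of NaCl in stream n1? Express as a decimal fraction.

Total flow out = 1870 + 2370 + 1440 = 5680 kg/h.
NaCl in = 1870×0.308 + 2370×0.440 + 1440×0.272 = 2010.4 kg/h.
NaCl mass fraction in n1 = 2010.4/5680 = 0.354.

0.354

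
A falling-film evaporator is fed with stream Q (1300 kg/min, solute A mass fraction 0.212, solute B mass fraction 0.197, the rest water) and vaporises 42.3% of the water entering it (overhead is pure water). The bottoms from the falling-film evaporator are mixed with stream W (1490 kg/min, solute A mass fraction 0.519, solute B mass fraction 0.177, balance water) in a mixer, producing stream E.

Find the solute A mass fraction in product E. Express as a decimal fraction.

Vapour removed = 0.423×0.591×1300 = 324.99 kg/min; concentrate = 975.01 kg/min.
solute A reaching the mixer = 275.6 (from concentrate) + 1490×0.519 = 1048.9 kg/min.
Product flow = 975.01 + 1490 = 2465 kg/min; solute A fraction = 0.426.

0.426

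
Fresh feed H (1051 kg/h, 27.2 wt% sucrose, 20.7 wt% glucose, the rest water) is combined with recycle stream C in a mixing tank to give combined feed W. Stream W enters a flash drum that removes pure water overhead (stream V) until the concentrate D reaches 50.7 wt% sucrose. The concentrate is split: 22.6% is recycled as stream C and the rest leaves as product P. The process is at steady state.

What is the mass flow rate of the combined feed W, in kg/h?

Overall sucrose balance (none leaves overhead): sucrose in fresh feed = sucrose in product, i.e. 1051×0.272 = (1−0.226)·D·0.507.
D = 285.87/(0.507×0.774) = 728.49 kg/h.
Recycle C = 0.226×728.49 = 164.64 kg/h.
Combined feed W = 1051 + 164.64 = 1215.6 kg/h.

1216 kg/h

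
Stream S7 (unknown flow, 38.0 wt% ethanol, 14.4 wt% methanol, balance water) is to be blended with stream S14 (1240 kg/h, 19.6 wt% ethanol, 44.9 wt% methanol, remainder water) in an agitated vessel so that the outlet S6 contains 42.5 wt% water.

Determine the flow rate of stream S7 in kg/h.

Let S7 be the unknown flow. Total out = 1240 + S7.
water balance: 440.2 + 0.476·S7 = 0.425·(1240 + S7)
(0.476 − 0.425)·S7 = 0.425×1240 − 440.2 = 86.8
S7 = 86.8 / 0.051 = 1702 kg/h

1702 kg/h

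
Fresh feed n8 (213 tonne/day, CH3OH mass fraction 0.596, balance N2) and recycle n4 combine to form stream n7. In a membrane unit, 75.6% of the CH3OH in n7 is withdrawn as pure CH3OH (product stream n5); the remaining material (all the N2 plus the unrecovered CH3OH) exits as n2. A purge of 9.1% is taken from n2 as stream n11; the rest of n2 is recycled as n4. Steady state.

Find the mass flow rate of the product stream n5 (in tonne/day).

123.3 tonne/day

CH3OH in n7: m_A = 213×0.596 + (1−0.091)·(1−0.756)·m_A, so m_A = 126.95/0.7782 = 163.13 tonne/day.
Product n5 = 0.756×163.13 = 123.33 tonne/day.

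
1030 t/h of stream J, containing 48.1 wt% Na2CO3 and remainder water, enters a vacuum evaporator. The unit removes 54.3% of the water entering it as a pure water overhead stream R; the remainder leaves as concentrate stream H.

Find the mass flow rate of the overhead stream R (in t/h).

water entering = 1030×0.519 = 534.57 t/h; overhead removed = 0.543×534.57 = 290.27 t/h.

290.3 t/h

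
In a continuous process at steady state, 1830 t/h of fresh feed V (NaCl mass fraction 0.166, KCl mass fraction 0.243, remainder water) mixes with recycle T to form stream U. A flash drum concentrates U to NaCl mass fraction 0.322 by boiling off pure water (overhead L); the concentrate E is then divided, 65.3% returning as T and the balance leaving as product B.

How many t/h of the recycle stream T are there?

Overall NaCl balance (none leaves overhead): NaCl in fresh feed = NaCl in product, i.e. 1830×0.166 = (1−0.653)·E·0.322.
E = 303.78/(0.322×0.347) = 2718.8 t/h.
Recycle T = 0.653×2718.8 = 1775.4 t/h.

1775 t/h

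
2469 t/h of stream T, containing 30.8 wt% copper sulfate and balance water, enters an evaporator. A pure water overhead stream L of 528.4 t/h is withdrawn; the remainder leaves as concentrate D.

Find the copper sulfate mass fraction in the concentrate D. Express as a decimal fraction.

0.392

copper sulfate is not removed: 2469×0.308 = 760.45 t/h of copper sulfate enters D.
Concentrate = 2469 − 528.4 = 1940.6 t/h.
Mass fraction = 760.45/1940.6 = 0.392.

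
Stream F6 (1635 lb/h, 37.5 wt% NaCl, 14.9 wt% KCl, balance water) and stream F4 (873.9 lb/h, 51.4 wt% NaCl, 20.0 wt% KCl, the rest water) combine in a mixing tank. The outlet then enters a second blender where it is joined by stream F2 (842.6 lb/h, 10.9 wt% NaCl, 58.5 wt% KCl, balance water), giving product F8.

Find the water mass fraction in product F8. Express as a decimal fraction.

Overall, product flow = 3351.5 lb/h.
water in = 1635×0.476 + 873.9×0.286 + 842.6×0.306 = 1286 lb/h.
water fraction in F8 = 0.3837.

0.3837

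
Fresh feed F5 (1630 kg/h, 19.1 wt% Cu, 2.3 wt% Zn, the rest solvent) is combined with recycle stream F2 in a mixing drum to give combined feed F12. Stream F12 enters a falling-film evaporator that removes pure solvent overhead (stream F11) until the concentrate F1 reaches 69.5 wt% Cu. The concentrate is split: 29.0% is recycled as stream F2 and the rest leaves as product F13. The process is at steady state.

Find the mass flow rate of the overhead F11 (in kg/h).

Overall Cu balance (none leaves overhead): Cu in fresh feed = Cu in product, i.e. 1630×0.191 = (1−0.290)·F1·0.695.
F1 = 311.33/(0.695×0.710) = 630.93 kg/h.
Recycle F2 = 0.290×630.93 = 182.97 kg/h.
Combined feed F12 = 1630 + 182.97 = 1813 kg/h.
Overhead F11 = F12 − F1 = 1813 − 630.93 = 1182 kg/h.

1182 kg/h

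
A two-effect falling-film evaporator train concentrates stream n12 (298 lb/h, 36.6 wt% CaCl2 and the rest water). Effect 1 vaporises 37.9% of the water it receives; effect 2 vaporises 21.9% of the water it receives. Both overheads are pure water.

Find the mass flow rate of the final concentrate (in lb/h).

200.7 lb/h

water in feed = 298×0.634 = 188.93 lb/h.
After stage 1: water left = (1−0.379)×188.93 = 117.33; stream total = 226.39 lb/h.
After stage 2: water left = (1−0.219)×117.33 = 91.632; final concentrate = 200.7 lb/h.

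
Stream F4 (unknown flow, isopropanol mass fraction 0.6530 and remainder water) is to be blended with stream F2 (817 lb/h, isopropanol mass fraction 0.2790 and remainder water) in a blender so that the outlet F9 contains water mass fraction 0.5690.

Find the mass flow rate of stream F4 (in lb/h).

Let F4 be the unknown flow. Total out = 817 + F4.
water balance: 589.06 + 0.347·F4 = 0.569·(817 + F4)
(0.347 − 0.569)·F4 = 0.569×817 − 589.06 = -124.18
F4 = -124.18 / -0.222 = 559.39 lb/h

559.4 lb/h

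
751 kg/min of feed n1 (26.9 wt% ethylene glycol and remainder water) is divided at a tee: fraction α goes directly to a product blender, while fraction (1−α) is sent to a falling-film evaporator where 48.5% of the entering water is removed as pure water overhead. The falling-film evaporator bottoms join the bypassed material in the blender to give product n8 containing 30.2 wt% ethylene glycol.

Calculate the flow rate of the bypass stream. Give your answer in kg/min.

519.5 kg/min

All 751×0.269 = 202.02 kg/min of ethylene glycol reaches n8, so n8 = 202.02/0.302 = 668.94 kg/min and vapour = 82.063 kg/min.
The evaporator receives (1−α)·751 of feed at 0.731 water and removes 0.485 of that water:
0.485×0.731×(1−α)×751 = 82.063
(1−α) = 82.063/266.26 = 0.3082;  α = 0.6918.
Bypass flow = 0.6918×751 = 519.53 kg/min.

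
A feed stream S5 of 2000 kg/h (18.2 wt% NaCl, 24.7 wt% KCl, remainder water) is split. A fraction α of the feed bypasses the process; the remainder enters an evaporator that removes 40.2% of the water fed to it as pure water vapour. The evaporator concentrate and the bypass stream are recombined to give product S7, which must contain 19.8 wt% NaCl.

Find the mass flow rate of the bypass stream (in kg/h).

All 2000×0.182 = 364 kg/h of NaCl reaches S7, so S7 = 364/0.198 = 1838.4 kg/h and vapour = 161.62 kg/h.
The evaporator receives (1−α)·2000 of feed at 0.571 water and removes 0.402 of that water:
0.402×0.571×(1−α)×2000 = 161.62
(1−α) = 161.62/459.08 = 0.3520;  α = 0.6480.
Bypass flow = 0.6480×2000 = 1295.9 kg/h.

1296 kg/h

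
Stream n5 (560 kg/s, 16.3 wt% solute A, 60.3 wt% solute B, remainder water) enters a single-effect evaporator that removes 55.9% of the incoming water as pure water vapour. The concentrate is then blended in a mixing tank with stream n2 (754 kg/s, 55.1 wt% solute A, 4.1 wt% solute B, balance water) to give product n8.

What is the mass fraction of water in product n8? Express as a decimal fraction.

Vapour removed = 0.559×0.234×560 = 73.251 kg/s; concentrate = 486.75 kg/s.
water reaching the mixer = 57.789 (from concentrate) + 754×0.408 = 365.42 kg/s.
Product flow = 486.75 + 754 = 1240.7 kg/s; water fraction = 0.2945.

0.2945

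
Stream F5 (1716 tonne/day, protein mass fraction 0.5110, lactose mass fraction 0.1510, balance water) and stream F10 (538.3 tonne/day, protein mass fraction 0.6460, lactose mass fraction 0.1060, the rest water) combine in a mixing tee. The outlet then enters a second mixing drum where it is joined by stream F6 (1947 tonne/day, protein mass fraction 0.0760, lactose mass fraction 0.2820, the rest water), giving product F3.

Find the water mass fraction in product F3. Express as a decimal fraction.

0.4674

Overall, product flow = 4201.3 tonne/day.
water in = 1716×0.338 + 538.3×0.248 + 1947×0.642 = 1963.5 tonne/day.
water fraction in F3 = 0.4674.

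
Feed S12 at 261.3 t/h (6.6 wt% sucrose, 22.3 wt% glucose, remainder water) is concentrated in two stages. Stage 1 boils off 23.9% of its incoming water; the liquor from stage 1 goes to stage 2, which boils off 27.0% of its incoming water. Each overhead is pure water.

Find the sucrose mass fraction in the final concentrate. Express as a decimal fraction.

0.096

water in feed = 261.3×0.711 = 185.78 t/h.
After stage 1: water left = (1−0.239)×185.78 = 141.38; stream total = 216.9 t/h.
After stage 2: water left = (1−0.270)×141.38 = 103.21; final concentrate = 178.72 t/h.
sucrose fraction = 17.246/178.72 = 0.096.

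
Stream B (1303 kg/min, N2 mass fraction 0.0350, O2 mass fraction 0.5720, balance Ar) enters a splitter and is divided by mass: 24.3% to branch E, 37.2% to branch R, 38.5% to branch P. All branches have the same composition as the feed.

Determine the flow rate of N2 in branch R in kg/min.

16.97 kg/min

Branch R total = 0.372×1303 = 484.72 kg/min.
N2 in R = 0.035×484.72 = 16.965 kg/min.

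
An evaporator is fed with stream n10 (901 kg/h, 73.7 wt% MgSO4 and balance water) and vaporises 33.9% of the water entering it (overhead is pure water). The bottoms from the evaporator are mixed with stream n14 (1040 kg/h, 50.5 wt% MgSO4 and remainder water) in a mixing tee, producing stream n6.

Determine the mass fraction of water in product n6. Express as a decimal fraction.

0.361

Vapour removed = 0.339×0.263×901 = 80.33 kg/h; concentrate = 820.67 kg/h.
water reaching the mixer = 156.63 (from concentrate) + 1040×0.495 = 671.43 kg/h.
Product flow = 820.67 + 1040 = 1860.7 kg/h; water fraction = 0.361.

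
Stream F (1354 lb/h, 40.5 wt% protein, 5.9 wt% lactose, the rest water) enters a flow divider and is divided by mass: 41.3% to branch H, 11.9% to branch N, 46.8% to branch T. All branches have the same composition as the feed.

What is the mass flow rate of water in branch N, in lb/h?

Branch N total = 0.119×1354 = 161.13 lb/h.
water in N = 0.536×161.13 = 86.364 lb/h.

86.36 lb/h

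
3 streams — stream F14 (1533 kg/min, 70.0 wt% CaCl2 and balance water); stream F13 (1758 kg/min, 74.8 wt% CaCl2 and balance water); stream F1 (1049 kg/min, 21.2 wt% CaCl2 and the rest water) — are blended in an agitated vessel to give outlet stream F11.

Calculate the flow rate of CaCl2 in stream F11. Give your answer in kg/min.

2610 kg/min

CaCl2 out = CaCl2 in = 1533×0.700 + 1758×0.748 + 1049×0.212 = 2610.5 kg/min.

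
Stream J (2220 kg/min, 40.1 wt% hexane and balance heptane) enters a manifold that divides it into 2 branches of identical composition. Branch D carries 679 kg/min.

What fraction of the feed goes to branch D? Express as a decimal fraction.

Fraction to D = 679/2220 = 0.3059.

0.306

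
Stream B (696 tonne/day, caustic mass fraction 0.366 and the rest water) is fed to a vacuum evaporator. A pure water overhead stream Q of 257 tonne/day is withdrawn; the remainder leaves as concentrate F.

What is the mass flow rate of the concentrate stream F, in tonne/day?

Concentrate = 696 − 257 = 439 tonne/day.

439 tonne/day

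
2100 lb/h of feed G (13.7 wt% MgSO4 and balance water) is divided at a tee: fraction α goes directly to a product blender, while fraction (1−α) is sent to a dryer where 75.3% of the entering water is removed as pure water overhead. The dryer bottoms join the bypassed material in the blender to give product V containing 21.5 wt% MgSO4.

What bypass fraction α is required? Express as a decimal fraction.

0.442

All 2100×0.137 = 287.7 lb/h of MgSO4 reaches V, so V = 287.7/0.215 = 1338.1 lb/h and vapour = 761.86 lb/h.
The evaporator receives (1−α)·2100 of feed at 0.863 water and removes 0.753 of that water:
0.753×0.863×(1−α)×2100 = 761.86
(1−α) = 761.86/1364.7 = 0.5583;  α = 0.4417.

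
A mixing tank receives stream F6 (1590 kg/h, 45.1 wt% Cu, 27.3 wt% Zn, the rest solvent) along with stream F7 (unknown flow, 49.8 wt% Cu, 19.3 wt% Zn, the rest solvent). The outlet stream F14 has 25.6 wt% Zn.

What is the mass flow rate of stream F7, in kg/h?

429 kg/h

Let F7 be the unknown flow. Total out = 1590 + F7.
Zn balance: 434.07 + 0.193·F7 = 0.256·(1590 + F7)
(0.193 − 0.256)·F7 = 0.256×1590 − 434.07 = -27.03
F7 = -27.03 / -0.063 = 429.05 kg/h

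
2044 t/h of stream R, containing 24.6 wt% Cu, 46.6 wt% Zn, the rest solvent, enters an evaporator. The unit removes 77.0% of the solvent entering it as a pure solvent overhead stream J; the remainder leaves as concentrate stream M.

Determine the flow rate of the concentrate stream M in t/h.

solvent entering = 2044×0.288 = 588.67 t/h; overhead removed = 0.770×588.67 = 453.28 t/h.
Concentrate = 2044 − 453.28 = 1590.7 t/h.

1591 t/h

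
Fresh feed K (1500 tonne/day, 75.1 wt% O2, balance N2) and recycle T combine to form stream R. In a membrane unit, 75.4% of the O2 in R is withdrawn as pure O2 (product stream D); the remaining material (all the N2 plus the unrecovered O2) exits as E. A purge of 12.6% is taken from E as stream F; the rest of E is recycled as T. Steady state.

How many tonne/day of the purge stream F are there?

N2 enters only via K and leaves only via the purge: 1500×0.249 = 0.126×(N2 in E), and the membrane unit passes all N2, so N2 in R = N2 in E = 2964.3 tonne/day.
O2 in R: m_A = 1500×0.751 + (1−0.126)·(1−0.754)·m_A, so m_A = 1126.5/0.7850 = 1435 tonne/day.
E = (1−0.754)×1435 + 2964.3 = 3317.3 tonne/day.
Purge F = 0.126×3317.3 = 417.98 tonne/day.

418 tonne/day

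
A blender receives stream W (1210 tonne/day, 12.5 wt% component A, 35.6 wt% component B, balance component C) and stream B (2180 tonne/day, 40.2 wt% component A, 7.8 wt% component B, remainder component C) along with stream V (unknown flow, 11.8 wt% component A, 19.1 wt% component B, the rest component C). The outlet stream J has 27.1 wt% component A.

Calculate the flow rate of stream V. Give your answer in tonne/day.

711.9 tonne/day

Let V be the unknown flow. Total out = 3390 + V.
component A balance: 1027.6 + 0.118·V = 0.271·(3390 + V)
(0.118 − 0.271)·V = 0.271×3390 − 1027.6 = -108.92
V = -108.92 / -0.153 = 711.9 tonne/day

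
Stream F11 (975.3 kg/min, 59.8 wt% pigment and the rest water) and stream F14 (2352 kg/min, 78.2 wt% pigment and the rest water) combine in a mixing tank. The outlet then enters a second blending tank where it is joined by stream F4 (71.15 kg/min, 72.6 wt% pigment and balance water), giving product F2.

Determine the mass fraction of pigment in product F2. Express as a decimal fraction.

Overall, product flow = 3398.4 kg/min.
pigment in = 975.3×0.598 + 2352×0.782 + 71.15×0.726 = 2474.1 kg/min.
pigment fraction in F2 = 0.7280.

0.7280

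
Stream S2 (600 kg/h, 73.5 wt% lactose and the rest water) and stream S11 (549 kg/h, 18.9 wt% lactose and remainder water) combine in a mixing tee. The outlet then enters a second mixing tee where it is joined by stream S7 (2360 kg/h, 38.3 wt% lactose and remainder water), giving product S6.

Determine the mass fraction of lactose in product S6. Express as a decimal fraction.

0.4128

Overall, product flow = 3509 kg/h.
lactose in = 600×0.735 + 549×0.189 + 2360×0.383 = 1448.6 kg/h.
lactose fraction in S6 = 0.4128.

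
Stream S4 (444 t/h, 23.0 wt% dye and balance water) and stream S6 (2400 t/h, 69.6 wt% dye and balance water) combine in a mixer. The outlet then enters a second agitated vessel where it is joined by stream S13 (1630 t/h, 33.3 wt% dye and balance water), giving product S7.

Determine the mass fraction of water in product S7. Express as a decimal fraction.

0.482

Overall, product flow = 4474 t/h.
water in = 444×0.770 + 2400×0.304 + 1630×0.667 = 2158.7 t/h.
water fraction in S7 = 0.482.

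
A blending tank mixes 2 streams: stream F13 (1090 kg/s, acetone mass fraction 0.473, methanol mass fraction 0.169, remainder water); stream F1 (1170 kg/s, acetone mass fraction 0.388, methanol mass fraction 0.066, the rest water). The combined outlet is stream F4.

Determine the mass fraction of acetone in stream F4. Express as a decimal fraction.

Total flow out = 1090 + 1170 = 2260 kg/s.
acetone in = 1090×0.473 + 1170×0.388 = 969.53 kg/s.
acetone mass fraction in F4 = 969.53/2260 = 0.429.

0.429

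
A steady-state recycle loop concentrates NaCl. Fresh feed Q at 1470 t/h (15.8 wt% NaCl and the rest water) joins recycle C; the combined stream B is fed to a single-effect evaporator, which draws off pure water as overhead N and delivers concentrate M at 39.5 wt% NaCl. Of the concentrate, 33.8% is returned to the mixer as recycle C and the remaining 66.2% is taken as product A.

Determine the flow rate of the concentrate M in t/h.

888.2 t/h

Overall NaCl balance (none leaves overhead): NaCl in fresh feed = NaCl in product, i.e. 1470×0.158 = (1−0.338)·M·0.395.
M = 232.26/(0.395×0.662) = 888.22 t/h.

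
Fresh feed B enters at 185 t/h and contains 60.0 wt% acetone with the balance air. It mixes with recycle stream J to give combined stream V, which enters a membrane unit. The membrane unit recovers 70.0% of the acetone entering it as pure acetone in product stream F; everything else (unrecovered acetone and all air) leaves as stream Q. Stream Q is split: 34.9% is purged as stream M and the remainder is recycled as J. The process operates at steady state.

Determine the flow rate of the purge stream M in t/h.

88.44 t/h

air enters only via B and leaves only via the purge: 185×0.400 = 0.349×(air in Q), and the membrane unit passes all air, so air in V = air in Q = 212.03 t/h.
acetone in V: m_A = 185×0.600 + (1−0.349)·(1−0.700)·m_A, so m_A = 111/0.8047 = 137.94 t/h.
Q = (1−0.700)×137.94 + 212.03 = 253.42 t/h.
Purge M = 0.349×253.42 = 88.442 t/h.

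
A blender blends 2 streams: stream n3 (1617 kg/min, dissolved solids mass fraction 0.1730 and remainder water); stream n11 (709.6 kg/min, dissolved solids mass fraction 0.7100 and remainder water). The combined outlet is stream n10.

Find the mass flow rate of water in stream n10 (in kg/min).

1543 kg/min

water out = water in = 1617×0.827 + 709.6×0.290 = 1543 kg/min.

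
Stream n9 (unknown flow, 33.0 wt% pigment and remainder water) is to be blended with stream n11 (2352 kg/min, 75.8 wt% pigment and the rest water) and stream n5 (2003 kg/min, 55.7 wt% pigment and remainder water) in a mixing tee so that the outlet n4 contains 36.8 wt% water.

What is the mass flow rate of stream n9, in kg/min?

Let n9 be the unknown flow. Total out = 4355 + n9.
water balance: 1456.5 + 0.670·n9 = 0.368·(4355 + n9)
(0.670 − 0.368)·n9 = 0.368×4355 − 1456.5 = 146.13
n9 = 146.13 / 0.302 = 483.86 kg/min

483.9 kg/min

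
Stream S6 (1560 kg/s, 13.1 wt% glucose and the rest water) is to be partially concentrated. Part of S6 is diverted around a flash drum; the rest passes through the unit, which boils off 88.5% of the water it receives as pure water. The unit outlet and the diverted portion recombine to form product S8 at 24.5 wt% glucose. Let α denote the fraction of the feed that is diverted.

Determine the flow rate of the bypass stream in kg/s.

All 1560×0.131 = 204.36 kg/s of glucose reaches S8, so S8 = 204.36/0.245 = 834.12 kg/s and vapour = 725.88 kg/s.
The evaporator receives (1−α)·1560 of feed at 0.869 water and removes 0.885 of that water:
0.885×0.869×(1−α)×1560 = 725.88
(1−α) = 725.88/1199.7 = 0.6050;  α = 0.3950.
Bypass flow = 0.3950×1560 = 616.16 kg/s.

616.2 kg/s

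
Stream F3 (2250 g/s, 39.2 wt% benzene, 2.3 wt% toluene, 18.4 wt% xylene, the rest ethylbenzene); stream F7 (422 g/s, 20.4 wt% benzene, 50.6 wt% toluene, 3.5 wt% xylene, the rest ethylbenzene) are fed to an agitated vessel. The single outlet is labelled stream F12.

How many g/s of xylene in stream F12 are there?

428.8 g/s

xylene out = xylene in = 2250×0.184 + 422×0.035 = 428.77 g/s.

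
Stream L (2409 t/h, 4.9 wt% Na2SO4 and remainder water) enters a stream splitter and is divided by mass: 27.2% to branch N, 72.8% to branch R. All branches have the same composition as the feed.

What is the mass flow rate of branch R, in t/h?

Branch R flow = 0.728×2409 = 1753.8 t/h.

1754 t/h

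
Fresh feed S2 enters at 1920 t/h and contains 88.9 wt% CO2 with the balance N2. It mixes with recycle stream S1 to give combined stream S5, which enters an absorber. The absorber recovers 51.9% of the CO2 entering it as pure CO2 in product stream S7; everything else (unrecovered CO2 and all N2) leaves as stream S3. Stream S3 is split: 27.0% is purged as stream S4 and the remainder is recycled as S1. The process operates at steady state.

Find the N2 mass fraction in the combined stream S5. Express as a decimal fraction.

0.231

N2 enters only via S2 and leaves only via the purge: 1920×0.111 = 0.270×(N2 in S3), and the absorber passes all N2, so N2 in S5 = N2 in S3 = 789.33 t/h.
CO2 in S5: m_A = 1920×0.889 + (1−0.270)·(1−0.519)·m_A, so m_A = 1706.9/0.6489 = 2630.5 t/h.
S5 = 2630.5 + 789.33 = 3419.9 t/h.
N2 fraction in S5 = 789.33/3419.9 = 0.231.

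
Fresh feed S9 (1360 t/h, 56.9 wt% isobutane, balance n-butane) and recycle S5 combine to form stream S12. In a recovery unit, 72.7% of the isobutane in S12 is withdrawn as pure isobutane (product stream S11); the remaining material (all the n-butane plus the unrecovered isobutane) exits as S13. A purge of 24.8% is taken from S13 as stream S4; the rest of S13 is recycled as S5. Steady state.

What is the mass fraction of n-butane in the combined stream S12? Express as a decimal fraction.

n-butane enters only via S9 and leaves only via the purge: 1360×0.431 = 0.248×(n-butane in S13), and the recovery unit passes all n-butane, so n-butane in S12 = n-butane in S13 = 2363.5 t/h.
isobutane in S12: m_A = 1360×0.569 + (1−0.248)·(1−0.727)·m_A, so m_A = 773.84/0.7947 = 973.75 t/h.
S12 = 973.75 + 2363.5 = 3337.3 t/h.
n-butane fraction in S12 = 2363.5/3337.3 = 0.708.

0.708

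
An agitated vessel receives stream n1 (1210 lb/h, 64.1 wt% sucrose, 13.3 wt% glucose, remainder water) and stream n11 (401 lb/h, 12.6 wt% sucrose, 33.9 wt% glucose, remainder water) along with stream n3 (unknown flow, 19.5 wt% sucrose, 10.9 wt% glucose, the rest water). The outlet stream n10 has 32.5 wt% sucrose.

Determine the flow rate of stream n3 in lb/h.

Let n3 be the unknown flow. Total out = 1611 + n3.
sucrose balance: 826.14 + 0.195·n3 = 0.325·(1611 + n3)
(0.195 − 0.325)·n3 = 0.325×1611 − 826.14 = -302.56
n3 = -302.56 / -0.130 = 2327.4 lb/h

2327 lb/h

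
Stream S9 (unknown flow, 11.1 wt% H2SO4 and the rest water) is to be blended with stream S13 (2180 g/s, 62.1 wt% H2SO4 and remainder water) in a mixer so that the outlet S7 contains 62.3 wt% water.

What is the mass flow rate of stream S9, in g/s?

Let S9 be the unknown flow. Total out = 2180 + S9.
water balance: 826.22 + 0.889·S9 = 0.623·(2180 + S9)
(0.889 − 0.623)·S9 = 0.623×2180 − 826.22 = 531.92
S9 = 531.92 / 0.266 = 1999.7 g/s

2000 g/s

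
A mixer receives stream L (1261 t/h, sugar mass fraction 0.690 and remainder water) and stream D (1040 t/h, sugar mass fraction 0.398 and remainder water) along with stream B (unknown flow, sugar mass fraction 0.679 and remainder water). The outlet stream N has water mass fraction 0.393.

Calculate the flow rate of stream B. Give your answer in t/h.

1565 t/h

Let B be the unknown flow. Total out = 2301 + B.
water balance: 1017 + 0.321·B = 0.393·(2301 + B)
(0.321 − 0.393)·B = 0.393×2301 − 1017 = -112.7
B = -112.7 / -0.072 = 1565.2 t/h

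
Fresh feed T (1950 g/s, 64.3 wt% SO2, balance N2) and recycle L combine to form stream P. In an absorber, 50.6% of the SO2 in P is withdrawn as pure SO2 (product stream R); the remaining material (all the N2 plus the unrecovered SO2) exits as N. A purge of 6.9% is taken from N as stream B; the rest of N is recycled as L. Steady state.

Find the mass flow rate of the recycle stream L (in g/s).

10460 g/s

N2 enters only via T and leaves only via the purge: 1950×0.357 = 0.069×(N2 in N), and the absorber passes all N2, so N2 in P = N2 in N = 10089 g/s.
SO2 in P: m_A = 1950×0.643 + (1−0.069)·(1−0.506)·m_A, so m_A = 1253.9/0.5401 = 2321.6 g/s.
N = (1−0.506)×2321.6 + 10089 = 11236 g/s.
Recycle L = (1−0.069)×11236 = 10461 g/s.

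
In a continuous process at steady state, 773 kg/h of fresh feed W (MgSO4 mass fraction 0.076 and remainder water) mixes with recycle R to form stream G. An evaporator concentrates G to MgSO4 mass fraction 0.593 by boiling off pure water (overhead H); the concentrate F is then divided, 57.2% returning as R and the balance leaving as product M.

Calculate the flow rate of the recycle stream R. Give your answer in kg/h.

132.4 kg/h

Overall MgSO4 balance (none leaves overhead): MgSO4 in fresh feed = MgSO4 in product, i.e. 773×0.076 = (1−0.572)·F·0.593.
F = 58.748/(0.593×0.428) = 231.47 kg/h.
Recycle R = 0.572×231.47 = 132.4 kg/h.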